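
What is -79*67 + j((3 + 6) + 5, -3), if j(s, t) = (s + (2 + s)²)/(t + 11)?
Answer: -21037/4 ≈ -5259.3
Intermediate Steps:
j(s, t) = (s + (2 + s)²)/(11 + t)
-79*67 + j((3 + 6) + 5, -3) = -79*67 + (((3 + 6) + 5) + (2 + ((3 + 6) + 5))²)/(11 - 3) = -5293 + ((9 + 5) + (2 + (9 + 5))²)/8 = -5293 + (14 + (2 + 14)²)/8 = -5293 + (14 + 16²)/8 = -5293 + (14 + 256)/8 = -5293 + (⅛)*270 = -5293 + 135/4 = -21037/4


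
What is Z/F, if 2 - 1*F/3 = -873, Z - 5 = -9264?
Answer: -9259/2625 ≈ -3.5272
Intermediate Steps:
Z = -9259 (Z = 5 - 9264 = -9259)
F = 2625 (F = 6 - 3*(-873) = 6 + 2619 = 2625)
Z/F = -9259/2625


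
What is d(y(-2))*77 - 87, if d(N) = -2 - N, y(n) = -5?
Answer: 144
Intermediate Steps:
d(y(-2))*77 - 87 = (-2 - 1*(-5))*77 - 87 = (-2 + 5)*77 - 87 = 3*77 - 87 = 231 - 87 = 144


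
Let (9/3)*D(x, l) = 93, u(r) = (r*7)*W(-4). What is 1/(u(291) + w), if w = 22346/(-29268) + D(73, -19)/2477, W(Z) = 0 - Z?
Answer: 36248418/295324887997 ≈ 0.00012274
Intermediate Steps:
W(Z) = -Z
u(r) = 28*r (u(r) = (r*7)*(-1*(-4)) = (7*r)*4 = 28*r)
D(x, l) = 31 (D(x, l) = (⅓)*93 = 31)
w = -27221867/36248418 (w = 22346/(-29268) + 31/2477 = 22346*(-1/29268) + 31*(1/2477) = -11173/14634 + 31/2477 = -27221867/36248418 ≈ -0.75098)
1/(u(291) + w) = 1/(28*291 - 27221867/36248418) = 1/(8148 - 27221867/36248418) = 1/(295324887997/36248418) = 36248418/295324887997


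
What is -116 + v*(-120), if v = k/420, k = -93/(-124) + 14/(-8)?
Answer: -810/7 ≈ -115.71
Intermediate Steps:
k = -1 (k = -93*(-1/124) + 14*(-1/8) = 3/4 - 7/4 = -1)
v = -1/420 ≈ -0.0023810
-116 + v*(-120) = -116 - 1/420*(-120) = -116 + 2/7 = -810/7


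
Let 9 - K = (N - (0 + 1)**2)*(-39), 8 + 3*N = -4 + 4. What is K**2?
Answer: 17956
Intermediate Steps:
N = -8/3 (N = -8/3 + (-4 + 4)/3 = -8/3 + (1/3)*0 = -8/3 + 0 = -8/3 ≈ -2.6667)
K = -134 (K = 9 - (-8/3 - (0 + 1)**2)*(-39) = 9 - (-8/3 - 1*1**2)*(-39) = 9 - (-8/3 - 1*1)*(-39) = 9 - (-8/3 - 1)*(-39) = 9 - (-11)*(-39)/3 = 9 - 1*143 = 9 - 143 = -134)
K**2 = (-134)**2 = 17956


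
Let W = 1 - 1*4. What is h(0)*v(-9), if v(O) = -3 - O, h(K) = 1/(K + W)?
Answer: -2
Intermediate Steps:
W = -3 (W = 1 - 4 = -3)
h(K) = 1/(-3 + K) (h(K) = 1/(K - 3) = 1/(-3 + K))
h(0)*v(-9) = (-3 - 1*(-9))/(-3 + 0) = (-3 + 9)/(-3) = -⅓*6 = -2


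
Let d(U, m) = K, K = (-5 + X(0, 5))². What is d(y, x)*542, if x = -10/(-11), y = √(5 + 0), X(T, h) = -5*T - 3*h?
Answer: 216800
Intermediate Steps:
y = √5 ≈ 2.2361
K = 400 (K = (-5 + (-5*0 - 3*5))² = (-5 + (0 - 15))² = (-5 - 15)² = (-20)² = 400)
x = 10/11 (x = -10*(-1/11) = 10/11 ≈ 0.90909)
d(U, m) = 400
d(y, x)*542 = 400*542 = 216800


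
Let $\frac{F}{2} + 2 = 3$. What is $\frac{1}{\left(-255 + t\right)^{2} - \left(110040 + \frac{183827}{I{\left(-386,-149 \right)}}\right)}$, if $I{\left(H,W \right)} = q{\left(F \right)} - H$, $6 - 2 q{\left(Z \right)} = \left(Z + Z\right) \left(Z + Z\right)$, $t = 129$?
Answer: $- \frac{381}{36060311} \approx -1.0566 \cdot 10^{-5}$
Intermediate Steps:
$F = 2$ ($F = -4 + 2 \cdot 3 = -4 + 6 = 2$)
$q{\left(Z \right)} = 3 - 2 Z^{2}$ ($q{\left(Z \right)} = 3 - \frac{\left(Z + Z\right) \left(Z + Z\right)}{2} = 3 - \frac{2 Z 2 Z}{2} = 3 - \frac{4 Z^{2}}{2} = 3 - 2 Z^{2}$)
$I{\left(H,W \right)} = -5 - H$ ($I{\left(H,W \right)} = \left(3 - 2 \cdot 2^{2}\right) - H = \left(3 - 8\right) - H = -5 - H$)
$\frac{1}{\left(-255 + t\right)^{2} - \left(110040 + \frac{183827}{I{\left(-386,-149 \right)}}\right)} = \frac{1}{\left(-255 + 129\right)^{2} - \left(110040 + \frac{183827}{-5 - -386}\right)} = \frac{1}{\left(-126\right)^{2} - \left(110040 + \frac{183827}{-5 + 386}\right)} = \frac{1}{15876 - \left(110040 + \frac{183827}{381}\right)} = \frac{1}{15876 - \frac{42109067}{381}} = \frac{1}{- \frac{36060311}{381}} = - \frac{381}{36060311}$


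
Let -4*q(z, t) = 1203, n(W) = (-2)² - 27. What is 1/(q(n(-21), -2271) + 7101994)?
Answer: 4/28406773 ≈ 1.4081e-7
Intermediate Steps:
n(W) = -23 (n(W) = 4 - 27 = -23)
q(z, t) = -1203/4 (q(z, t) = -¼*1203 = -1203/4)
1/(q(n(-21), -2271) + 7101994) = 1/(-1203/4 + 7101994) = 1/(28406773/4) = 4/28406773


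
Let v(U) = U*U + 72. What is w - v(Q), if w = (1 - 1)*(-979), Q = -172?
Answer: -29656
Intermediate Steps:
v(U) = 72 + U² (v(U) = U² + 72 = 72 + U²)
w = 0 (w = 0*(-979) = 0)
w - v(Q) = 0 - (72 + (-172)²) = 0 - (72 + 29584) = 0 - 1*29656 = 0 - 29656 = -29656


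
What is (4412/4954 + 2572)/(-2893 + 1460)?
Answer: -6373050/3549541 ≈ -1.7955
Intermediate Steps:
(4412/4954 + 2572)/(-2893 + 1460) = (4412*(1/4954) + 2572)/(-1433) = (2206/2477 + 2572)*(-1/1433) = (6373050/2477)*(-1/1433) = -6373050/3549541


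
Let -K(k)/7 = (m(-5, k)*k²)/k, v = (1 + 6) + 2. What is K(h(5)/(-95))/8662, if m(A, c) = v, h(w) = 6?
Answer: 189/411445 ≈ 0.00045936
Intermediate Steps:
v = 9 (v = 7 + 2 = 9)
m(A, c) = 9
K(k) = -63*k (K(k) = -7*9*k²/k = -63*k)
K(h(5)/(-95))/8662 = -378/(-95)/8662 = -378*(-1)/95*(1/8662) = -63*(-6/95)*(1/8662) = (378/95)*(1/8662) = 189/411445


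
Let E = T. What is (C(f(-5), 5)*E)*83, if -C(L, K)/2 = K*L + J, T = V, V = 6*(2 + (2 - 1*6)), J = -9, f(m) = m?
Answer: -67728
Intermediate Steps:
V = -12 (V = 6*(2 + (2 - 6)) = 6*(2 - 4) = 6*(-2) = -12)
T = -12
E = -12
C(L, K) = 18 - 2*K*L (C(L, K) = -2*(K*L - 9) = -2*(-9 + K*L) = 18 - 2*K*L)
(C(f(-5), 5)*E)*83 = ((18 - 2*5*(-5))*(-12))*83 = ((18 + 50)*(-12))*83 = (68*(-12))*83 = -816*83 = -67728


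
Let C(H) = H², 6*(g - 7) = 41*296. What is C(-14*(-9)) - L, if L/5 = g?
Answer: 17183/3 ≈ 5727.7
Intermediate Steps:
g = 6089/3 (g = 7 + (41*296)/6 = 7 + (⅙)*12136 = 7 + 6068/3 = 6089/3 ≈ 2029.7)
L = 30445/3 (L = 5*(6089/3) = 30445/3 ≈ 10148.)
C(-14*(-9)) - L = (-14*(-9))² - 1*30445/3 = 126² - 30445/3 = 15876 - 30445/3 = 17183/3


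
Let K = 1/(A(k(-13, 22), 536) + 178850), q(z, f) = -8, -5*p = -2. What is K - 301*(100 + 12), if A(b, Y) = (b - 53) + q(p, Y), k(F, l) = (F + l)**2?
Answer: -6030065439/178870 ≈ -33712.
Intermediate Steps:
p = 2/5 (p = -1/5*(-2) = 2/5 ≈ 0.40000)
A(b, Y) = -61 + b (A(b, Y) = (b - 53) - 8 = (-53 + b) - 8 = -61 + b)
K = 1/178870 (K = 1/((-61 + (-13 + 22)**2) + 178850) = 1/((-61 + 9**2) + 178850) = 1/((-61 + 81) + 178850) = 1/(20 + 178850) = 1/178870 ≈ 5.5906e-6)
K - 301*(100 + 12) = 1/178870 - 301*(100 + 12) = 1/178870 - 301*112 = 1/178870 - 33712 = -6030065439/178870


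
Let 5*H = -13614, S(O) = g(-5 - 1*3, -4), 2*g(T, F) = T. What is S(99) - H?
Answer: 13594/5 ≈ 2718.8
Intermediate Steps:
g(T, F) = T/2
S(O) = -4 (S(O) = (-5 - 1*3)/2 = (-5 - 3)/2 = (½)*(-8) = -4)
H = -13614/5 (H = (⅕)*(-13614) = -13614/5 ≈ -2722.8)
S(99) - H = -4 - 1*(-13614/5) = -4 + 13614/5 = 13594/5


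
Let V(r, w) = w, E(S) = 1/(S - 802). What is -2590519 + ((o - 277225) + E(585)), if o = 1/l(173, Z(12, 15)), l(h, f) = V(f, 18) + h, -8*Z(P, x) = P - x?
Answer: -118859385542/41447 ≈ -2.8677e+6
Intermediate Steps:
E(S) = 1/(-802 + S)
Z(P, x) = -P/8 + x/8 (Z(P, x) = -(P - x)/8 = -P/8 + x/8)
l(h, f) = 18 + h
o = 1/191 (o = 1/(18 + 173) = 1/191 ≈ 0.0052356)
-2590519 + ((o - 277225) + E(585)) = -2590519 + ((1/191 - 277225) + 1/(-802 + 585)) = -2590519 + (-52949974/191 + 1/(-217)) = -2590519 + (-52949974/191 - 1/217) = -2590519 - 11490144549/41447 = -118859385542/41447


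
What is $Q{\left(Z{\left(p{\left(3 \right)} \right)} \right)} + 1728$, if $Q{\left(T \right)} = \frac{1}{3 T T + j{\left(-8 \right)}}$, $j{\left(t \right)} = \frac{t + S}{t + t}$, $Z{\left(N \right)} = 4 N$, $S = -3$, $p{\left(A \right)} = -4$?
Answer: $\frac{21252688}{12299} \approx 1728.0$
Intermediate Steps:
$j{\left(t \right)} = \frac{-3 + t}{2 t}$ ($j{\left(t \right)} = \frac{t - 3}{t + t} = \frac{-3 + t}{2 t}$)
$Q{\left(T \right)} = \frac{1}{\frac{11}{16} + 3 T^{2}}$ ($Q{\left(T \right)} = \frac{1}{3 T T + \frac{-3 - 8}{2 \left(-8\right)}} = \frac{1}{3 T^{2} + \frac{1}{2} \left(- \frac{1}{8}\right) \left(-11\right)} = \frac{1}{3 T^{2} + \frac{11}{16}} = \frac{1}{\frac{11}{16} + 3 T^{2}}$)
$Q{\left(Z{\left(p{\left(3 \right)} \right)} \right)} + 1728 = \frac{16}{11 + 48 \left(4 \left(-4\right)\right)^{2}} + 1728 = \frac{16}{11 + 48 \left(-16\right)^{2}} + 1728 = \frac{16}{11 + 48 \cdot 256} + 1728 = \frac{16}{11 + 12288} + 1728 = \frac{16}{12299} + 1728 = \frac{21252688}{12299}$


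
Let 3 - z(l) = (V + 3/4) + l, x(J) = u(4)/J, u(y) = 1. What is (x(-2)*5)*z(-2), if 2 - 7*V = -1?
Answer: -535/56 ≈ -9.5536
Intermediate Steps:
V = 3/7 (V = 2/7 - ⅐*(-1) = 2/7 + ⅐ = 3/7 ≈ 0.42857)
x(J) = 1/J
z(l) = 51/28 - l (z(l) = 3 - ((3/7 + 3/4) + l) = 3 - ((3/7 + 3*(¼)) + l) = 3 - ((3/7 + ¾) + l) = 3 - (33/28 + l) = 3 + (-33/28 - l) = 51/28 - l)
(x(-2)*5)*z(-2) = (5/(-2))*(51/28 - 1*(-2)) = (-½*5)*(51/28 + 2) = -5/2*107/28 = -535/56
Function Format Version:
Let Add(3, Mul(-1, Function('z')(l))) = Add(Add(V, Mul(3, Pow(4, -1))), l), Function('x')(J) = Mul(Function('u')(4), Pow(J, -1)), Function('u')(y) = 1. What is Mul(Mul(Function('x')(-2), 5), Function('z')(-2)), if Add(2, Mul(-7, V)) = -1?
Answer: Rational(-535, 56) ≈ -9.5536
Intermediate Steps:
V = Rational(3, 7) (V = Add(Rational(2, 7), Mul(Rational(-1, 7), -1)) = Add(Rational(2, 7), Rational(1, 7)) = Rational(3, 7) ≈ 0.42857)
Function('x')(J) = Pow(J, -1) (Function('x')(J) = Mul(1, Pow(J, -1)) = Pow(J, -1))
Function('z')(l) = Add(Rational(51, 28), Mul(-1, l)) (Function('z')(l) = Add(3, Mul(-1, Add(Add(Rational(3, 7), Mul(3, Pow(4, -1))), l))) = Add(3, Mul(-1, Add(Add(Rational(3, 7), Mul(3, Rational(1, 4))), l))) = Add(3, Mul(-1, Add(Add(Rational(3, 7), Rational(3, 4)), l))) = Add(3, Mul(-1, Add(Rational(33, 28), l))) = Add(3, Add(Rational(-33, 28), Mul(-1, l))) = Add(Rational(51, 28), Mul(-1, l)))
Mul(Mul(Function('x')(-2), 5), Function('z')(-2)) = Mul(Mul(Pow(-2, -1), 5), Add(Rational(51, 28), Mul(-1, -2))) = Mul(Mul(Rational(-1, 2), 5), Add(Rational(51, 28), 2)) = Mul(Rational(-5, 2), Rational(107, 28)) = Rational(-535, 56)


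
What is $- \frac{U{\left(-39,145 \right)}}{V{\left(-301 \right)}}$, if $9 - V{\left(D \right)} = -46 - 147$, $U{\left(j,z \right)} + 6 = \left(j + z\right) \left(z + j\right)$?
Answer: $- \frac{5615}{101} \approx -55.594$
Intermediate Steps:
$U{\left(j,z \right)} = -6 + \left(j + z\right)^{2}$ ($U{\left(j,z \right)} = -6 + \left(j + z\right) \left(z + j\right) = -6 + \left(j + z\right) \left(j + z\right) = -6 + \left(j + z\right)^{2}$)
$V{\left(D \right)} = 202$ ($V{\left(D \right)} = 9 - \left(-46 - 147\right) = 9 - -193 = 9 + 193 = 202$)
$- \frac{U{\left(-39,145 \right)}}{V{\left(-301 \right)}} = - \frac{-6 + \left(-39 + 145\right)^{2}}{202} = - \frac{-6 + 106^{2}}{202} = - \frac{-6 + 11236}{202} = - \frac{11230}{202} = \left(-1\right) \frac{5615}{101} = - \frac{5615}{101}$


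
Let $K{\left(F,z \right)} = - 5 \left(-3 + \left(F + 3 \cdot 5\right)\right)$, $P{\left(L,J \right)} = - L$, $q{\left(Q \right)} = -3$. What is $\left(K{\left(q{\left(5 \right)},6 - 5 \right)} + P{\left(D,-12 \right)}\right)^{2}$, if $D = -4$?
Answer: $1681$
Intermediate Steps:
$K{\left(F,z \right)} = -60 - 5 F$ ($K{\left(F,z \right)} = - 5 \left(-3 + \left(F + 15\right)\right) = - 5 \left(-3 + \left(15 + F\right)\right) = - 5 \left(12 + F\right) = -60 - 5 F$)
$\left(K{\left(q{\left(5 \right)},6 - 5 \right)} + P{\left(D,-12 \right)}\right)^{2} = \left(\left(-60 - -15\right) - -4\right)^{2} = \left(\left(-60 + 15\right) + 4\right)^{2} = \left(-45 + 4\right)^{2} = \left(-41\right)^{2} = 1681$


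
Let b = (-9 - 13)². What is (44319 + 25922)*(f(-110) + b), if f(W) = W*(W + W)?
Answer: 1733828844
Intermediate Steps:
f(W) = 2*W² (f(W) = W*(2*W) = 2*W²)
b = 484 (b = (-22)² = 484)
(44319 + 25922)*(f(-110) + b) = (44319 + 25922)*(2*(-110)² + 484) = 70241*(2*12100 + 484) = 70241*(24200 + 484) = 70241*24684 = 1733828844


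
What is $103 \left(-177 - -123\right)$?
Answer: $-5562$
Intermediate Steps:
$103 \left(-177 - -123\right) = 103 \left(-177 + \left(-42 + 165\right)\right) = 103 \left(-177 + 123\right) = 103 \left(-54\right) = -5562$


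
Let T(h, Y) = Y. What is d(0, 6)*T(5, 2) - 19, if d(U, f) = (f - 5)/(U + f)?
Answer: -56/3 ≈ -18.667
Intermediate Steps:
d(U, f) = (-5 + f)/(U + f)
d(0, 6)*T(5, 2) - 19 = ((-5 + 6)/(0 + 6))*2 - 19 = (1/6)*2 - 19 = ((⅙)*1)*2 - 19 = (⅙)*2 - 19 = ⅓ - 19 = -56/3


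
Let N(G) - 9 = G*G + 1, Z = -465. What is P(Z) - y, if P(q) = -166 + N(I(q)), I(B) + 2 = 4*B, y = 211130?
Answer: 3255758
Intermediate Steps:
I(B) = -2 + 4*B
N(G) = 10 + G**2 (N(G) = 9 + (G*G + 1) = 9 + (G**2 + 1) = 9 + (1 + G**2) = 10 + G**2)
P(q) = -156 + (-2 + 4*q)**2 (P(q) = -166 + (10 + (-2 + 4*q)**2) = -156 + (-2 + 4*q)**2)
P(Z) - y = (-156 + 4*(-1 + 2*(-465))**2) - 1*211130 = (-156 + 4*(-1 - 930)**2) - 211130 = (-156 + 4*(-931)**2) - 211130 = (-156 + 4*866761) - 211130 = (-156 + 3467044) - 211130 = 3466888 - 211130 = 3255758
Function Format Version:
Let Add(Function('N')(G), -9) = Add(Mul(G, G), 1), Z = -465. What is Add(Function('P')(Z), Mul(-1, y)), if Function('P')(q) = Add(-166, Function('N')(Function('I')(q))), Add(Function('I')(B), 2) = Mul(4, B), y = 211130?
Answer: 3255758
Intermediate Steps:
Function('I')(B) = Add(-2, Mul(4, B))
Function('N')(G) = Add(10, Pow(G, 2)) (Function('N')(G) = Add(9, Add(Mul(G, G), 1)) = Add(9, Add(Pow(G, 2), 1)) = Add(9, Add(1, Pow(G, 2))) = Add(10, Pow(G, 2)))
Function('P')(q) = Add(-156, Pow(Add(-2, Mul(4, q)), 2)) (Function('P')(q) = Add(-166, Add(10, Pow(Add(-2, Mul(4, q)), 2))) = Add(-156, Pow(Add(-2, Mul(4, q)), 2)))
Add(Function('P')(Z), Mul(-1, y)) = Add(Add(-156, Mul(4, Pow(Add(-1, Mul(2, -465)), 2))), Mul(-1, 211130)) = Add(Add(-156, Mul(4, Pow(Add(-1, -930), 2))), -211130) = Add(Add(-156, Mul(4, Pow(-931, 2))), -211130) = Add(Add(-156, Mul(4, 866761)), -211130) = Add(Add(-156, 3467044), -211130) = Add(3466888, -211130) = 3255758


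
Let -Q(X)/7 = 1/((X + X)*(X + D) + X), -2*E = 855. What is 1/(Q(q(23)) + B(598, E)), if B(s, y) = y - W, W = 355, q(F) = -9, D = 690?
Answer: -24534/19197841 ≈ -0.0012780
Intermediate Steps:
E = -855/2 (E = -1/2*855 = -855/2 ≈ -427.50)
B(s, y) = -355 + y (B(s, y) = y - 1*355 = y - 355 = -355 + y)
Q(X) = -7/(X + 2*X*(690 + X)) (Q(X) = -7/((X + X)*(X + 690) + X) = -7/((2*X)*(690 + X) + X) = -7/(2*X*(690 + X) + X) = -7/(X + 2*X*(690 + X)))
1/(Q(q(23)) + B(598, E)) = 1/(-7/(-9*(1381 + 2*(-9))) + (-355 - 855/2)) = 1/(-7*(-1/9)/(1381 - 18) - 1565/2) = 1/(-7*(-1/9)/1363 - 1565/2) = 1/(-7*(-1/9)*1/1363 - 1565/2) = 1/(7/12267 - 1565/2) = 1/(-19197841/24534) = -24534/19197841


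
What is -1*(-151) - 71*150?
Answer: -10499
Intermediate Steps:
-1*(-151) - 71*150 = 151 - 10650 = -10499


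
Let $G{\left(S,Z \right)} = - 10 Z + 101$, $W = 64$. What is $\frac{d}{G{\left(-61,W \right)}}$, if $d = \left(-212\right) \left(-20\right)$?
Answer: $- \frac{4240}{539} \approx -7.8664$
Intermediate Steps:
$G{\left(S,Z \right)} = 101 - 10 Z$
$d = 4240$
$\frac{d}{G{\left(-61,W \right)}} = \frac{4240}{101 - 640} = \frac{4240}{-539} = 4240 \left(- \frac{1}{539}\right) = - \frac{4240}{539}$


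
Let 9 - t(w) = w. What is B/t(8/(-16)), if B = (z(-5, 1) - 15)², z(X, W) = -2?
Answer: 578/19 ≈ 30.421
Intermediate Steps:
t(w) = 9 - w
B = 289 (B = (-2 - 15)² = (-17)² = 289)
B/t(8/(-16)) = 289/(9 - 8/(-16)) = 289/(9 - 8*(-1)/16) = 289/(9 - 1*(-½)) = 289/(9 + ½) = 289/(19/2) = 289*(2/19) = 578/19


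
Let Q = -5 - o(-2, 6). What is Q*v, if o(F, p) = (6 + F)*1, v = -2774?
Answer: 24966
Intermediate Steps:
o(F, p) = 6 + F
Q = -9 (Q = -5 - (6 - 2) = -5 - 1*4 = -5 - 4 = -9)
Q*v = -9*(-2774) = 24966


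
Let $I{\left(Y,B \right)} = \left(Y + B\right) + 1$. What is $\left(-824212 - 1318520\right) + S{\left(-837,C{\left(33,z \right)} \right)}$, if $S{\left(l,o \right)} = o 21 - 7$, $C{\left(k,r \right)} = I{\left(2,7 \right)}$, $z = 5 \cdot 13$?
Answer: $-2142529$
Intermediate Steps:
$I{\left(Y,B \right)} = 1 + B + Y$ ($I{\left(Y,B \right)} = \left(B + Y\right) + 1 = 1 + B + Y$)
$z = 65$
$C{\left(k,r \right)} = 10$ ($C{\left(k,r \right)} = 1 + 7 + 2 = 10$)
$S{\left(l,o \right)} = -7 + 21 o$ ($S{\left(l,o \right)} = 21 o - 7 = -7 + 21 o$)
$\left(-824212 - 1318520\right) + S{\left(-837,C{\left(33,z \right)} \right)} = \left(-824212 - 1318520\right) + \left(-7 + 21 \cdot 10\right) = -2142732 + \left(-7 + 210\right) = -2142732 + 203 = -2142529$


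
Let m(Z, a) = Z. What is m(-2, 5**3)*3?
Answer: -6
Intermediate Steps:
m(-2, 5**3)*3 = -2*3 = -6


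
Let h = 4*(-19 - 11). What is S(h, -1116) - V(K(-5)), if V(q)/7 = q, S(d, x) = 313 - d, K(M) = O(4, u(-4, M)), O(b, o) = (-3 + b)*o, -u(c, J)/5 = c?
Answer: 293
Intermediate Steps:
h = -120 (h = 4*(-30) = -120)
u(c, J) = -5*c
O(b, o) = o*(-3 + b)
K(M) = 20 (K(M) = (-5*(-4))*(-3 + 4) = 20*1 = 20)
V(q) = 7*q
S(h, -1116) - V(K(-5)) = (313 - 1*(-120)) - 7*20 = (313 + 120) - 1*140 = 433 - 140 = 293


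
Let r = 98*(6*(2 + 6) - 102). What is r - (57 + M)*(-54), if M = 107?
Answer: 3564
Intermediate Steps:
r = -5292 (r = 98*(6*8 - 102) = 98*(48 - 102) = 98*(-54) = -5292)
r - (57 + M)*(-54) = -5292 - (57 + 107)*(-54) = -5292 - 164*(-54) = -5292 - 1*(-8856) = -5292 + 8856 = 3564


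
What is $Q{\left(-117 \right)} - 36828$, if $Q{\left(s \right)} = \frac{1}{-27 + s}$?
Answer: $- \frac{5303233}{144} \approx -36828.0$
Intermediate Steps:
$Q{\left(-117 \right)} - 36828 = \frac{1}{-27 - 117} - 36828 = \frac{1}{-144} - 36828 = - \frac{1}{144} - 36828 = - \frac{5303233}{144}$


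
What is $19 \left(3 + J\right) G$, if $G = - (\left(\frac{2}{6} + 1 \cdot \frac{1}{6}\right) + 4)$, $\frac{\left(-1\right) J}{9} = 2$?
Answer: $\frac{2565}{2} \approx 1282.5$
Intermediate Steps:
$J = -18$ ($J = \left(-9\right) 2 = -18$)
$G = - \frac{9}{2}$ ($G = - (\left(2 \cdot \frac{1}{6} + 1 \cdot \frac{1}{6}\right) + 4) = - (\left(\frac{1}{3} + \frac{1}{6}\right) + 4) = - (\frac{1}{2} + 4) = \left(-1\right) \frac{9}{2} = - \frac{9}{2} \approx -4.5$)
$19 \left(3 + J\right) G = 19 \left(3 - 18\right) \left(- \frac{9}{2}\right) = 19 \left(-15\right) \left(- \frac{9}{2}\right) = \left(-285\right) \left(- \frac{9}{2}\right) = \frac{2565}{2}$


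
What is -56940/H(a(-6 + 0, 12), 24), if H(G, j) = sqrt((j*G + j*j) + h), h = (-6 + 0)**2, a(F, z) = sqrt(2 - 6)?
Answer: -9490*sqrt(3)/sqrt(51 + 4*I) ≈ -2296.4 + 89.916*I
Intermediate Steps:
a(F, z) = 2*I (a(F, z) = sqrt(-4) = 2*I)
h = 36 (h = (-6)**2 = 36)
H(G, j) = sqrt(36 + j**2 + G*j) (H(G, j) = sqrt((j*G + j*j) + 36) = sqrt((G*j + j**2) + 36) = sqrt((j**2 + G*j) + 36) = sqrt(36 + j**2 + G*j))
-56940/H(a(-6 + 0, 12), 24) = -56940/sqrt(36 + 24**2 + (2*I)*24) = -56940/sqrt(36 + 576 + 48*I) = -56940/sqrt(612 + 48*I)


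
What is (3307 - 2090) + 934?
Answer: 2151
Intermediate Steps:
(3307 - 2090) + 934 = 1217 + 934 = 2151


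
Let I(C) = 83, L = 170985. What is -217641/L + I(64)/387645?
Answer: -5623550246/4418765355 ≈ -1.2727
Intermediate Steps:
-217641/L + I(64)/387645 = -217641/170985 + 83/387645 = -217641*1/170985 + 83*(1/387645) = -72547/56995 + 83/387645 = -5623550246/4418765355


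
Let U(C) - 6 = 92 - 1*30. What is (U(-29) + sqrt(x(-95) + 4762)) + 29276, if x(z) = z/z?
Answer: 29344 + sqrt(4763) ≈ 29413.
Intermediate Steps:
x(z) = 1
U(C) = 68 (U(C) = 6 + (92 - 1*30) = 6 + (92 - 30) = 6 + 62 = 68)
(U(-29) + sqrt(x(-95) + 4762)) + 29276 = (68 + sqrt(1 + 4762)) + 29276 = (68 + sqrt(4763)) + 29276 = 29344 + sqrt(4763)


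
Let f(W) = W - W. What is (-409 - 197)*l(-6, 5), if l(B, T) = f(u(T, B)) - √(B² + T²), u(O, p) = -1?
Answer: 606*√61 ≈ 4733.0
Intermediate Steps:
f(W) = 0
l(B, T) = -√(B² + T²) (l(B, T) = 0 - √(B² + T²) = -√(B² + T²))
(-409 - 197)*l(-6, 5) = (-409 - 197)*(-√((-6)² + 5²)) = -(-606)*√(36 + 25) = -(-606)*√61 = 606*√61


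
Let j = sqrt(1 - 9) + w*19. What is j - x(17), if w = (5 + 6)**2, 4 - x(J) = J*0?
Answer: 2295 + 2*I*sqrt(2) ≈ 2295.0 + 2.8284*I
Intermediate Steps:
x(J) = 4 (x(J) = 4 - J*0 = 4 - 1*0 = 4 + 0 = 4)
w = 121 (w = 11**2 = 121)
j = 2299 + 2*I*sqrt(2) (j = sqrt(1 - 9) + 121*19 = sqrt(-8) + 2299 = 2*I*sqrt(2) + 2299 = 2299 + 2*I*sqrt(2) ≈ 2299.0 + 2.8284*I)
j - x(17) = (2299 + 2*I*sqrt(2)) - 1*4 = (2299 + 2*I*sqrt(2)) - 4 = 2295 + 2*I*sqrt(2)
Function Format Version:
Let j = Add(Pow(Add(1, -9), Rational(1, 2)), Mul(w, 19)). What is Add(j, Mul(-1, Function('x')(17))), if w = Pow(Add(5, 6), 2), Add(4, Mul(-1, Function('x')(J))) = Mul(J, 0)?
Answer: Add(2295, Mul(2, I, Pow(2, Rational(1, 2)))) ≈ Add(2295.0, Mul(2.8284, I))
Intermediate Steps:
Function('x')(J) = 4 (Function('x')(J) = Add(4, Mul(-1, Mul(J, 0))) = Add(4, Mul(-1, 0)) = Add(4, 0) = 4)
w = 121 (w = Pow(11, 2) = 121)
j = Add(2299, Mul(2, I, Pow(2, Rational(1, 2)))) (j = Add(Pow(Add(1, -9), Rational(1, 2)), Mul(121, 19)) = Add(Pow(-8, Rational(1, 2)), 2299) = Add(Mul(2, I, Pow(2, Rational(1, 2))), 2299) = Add(2299, Mul(2, I, Pow(2, Rational(1, 2)))) ≈ Add(2299.0, Mul(2.8284, I)))
Add(j, Mul(-1, Function('x')(17))) = Add(Add(2299, Mul(2, I, Pow(2, Rational(1, 2)))), Mul(-1, 4)) = Add(Add(2299, Mul(2, I, Pow(2, Rational(1, 2)))), -4) = Add(2295, Mul(2, I, Pow(2, Rational(1, 2))))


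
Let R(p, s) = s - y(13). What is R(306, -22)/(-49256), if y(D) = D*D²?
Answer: 2219/49256 ≈ 0.045050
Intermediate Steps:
y(D) = D³
R(p, s) = -2197 + s (R(p, s) = s - 1*13³ = s - 1*2197 = s - 2197 = -2197 + s)
R(306, -22)/(-49256) = (-2197 - 22)/(-49256) = -2219*(-1/49256) = 2219/49256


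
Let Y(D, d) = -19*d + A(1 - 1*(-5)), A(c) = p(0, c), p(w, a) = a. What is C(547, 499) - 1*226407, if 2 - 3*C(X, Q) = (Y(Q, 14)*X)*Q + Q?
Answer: 23429354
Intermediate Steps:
A(c) = c
Y(D, d) = 6 - 19*d (Y(D, d) = -19*d + (1 - 1*(-5)) = -19*d + (1 + 5) = -19*d + 6 = 6 - 19*d)
C(X, Q) = ⅔ - Q/3 + 260*Q*X/3 (C(X, Q) = ⅔ - (((6 - 19*14)*X)*Q + Q)/3 = ⅔ - (((6 - 266)*X)*Q + Q)/3 = ⅔ - ((-260*X)*Q + Q)/3 = ⅔ - (-260*Q*X + Q)/3 = ⅔ - (Q - 260*Q*X)/3 = ⅔ + (-Q/3 + 260*Q*X/3) = ⅔ - Q/3 + 260*Q*X/3)
C(547, 499) - 1*226407 = (⅔ - ⅓*499 + (260/3)*499*547) - 1*226407 = (⅔ - 499/3 + 70967780/3) - 226407 = 23655761 - 226407 = 23429354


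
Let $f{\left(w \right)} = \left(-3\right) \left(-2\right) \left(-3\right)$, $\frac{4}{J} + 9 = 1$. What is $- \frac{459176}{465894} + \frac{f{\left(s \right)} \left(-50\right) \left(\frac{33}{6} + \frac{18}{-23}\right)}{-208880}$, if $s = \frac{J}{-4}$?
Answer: $- \frac{16082044681}{15987618504} \approx -1.0059$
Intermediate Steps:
$J = - \frac{1}{2}$ ($J = \frac{4}{-9 + 1} = \frac{4}{-8} = 4 \left(- \frac{1}{8}\right) = - \frac{1}{2} \approx -0.5$)
$s = \frac{1}{8}$ ($s = - \frac{1}{2 \left(-4\right)} = \left(- \frac{1}{2}\right) \left(- \frac{1}{4}\right) = \frac{1}{8} \approx 0.125$)
$f{\left(w \right)} = -18$ ($f{\left(w \right)} = 6 \left(-3\right) = -18$)
$- \frac{459176}{465894} + \frac{f{\left(s \right)} \left(-50\right) \left(\frac{33}{6} + \frac{18}{-23}\right)}{-208880} = - \frac{459176}{465894} + \frac{\left(-18\right) \left(-50\right) \left(\frac{33}{6} + \frac{18}{-23}\right)}{-208880} = \left(-459176\right) \frac{1}{465894} + 900 \left(33 \cdot \frac{1}{6} + 18 \left(- \frac{1}{23}\right)\right) \left(- \frac{1}{208880}\right) = - \frac{229588}{232947} + 900 \left(\frac{11}{2} - \frac{18}{23}\right) \left(- \frac{1}{208880}\right) = - \frac{229588}{232947} + 900 \cdot \frac{217}{46} \left(- \frac{1}{208880}\right) = - \frac{229588}{232947} + \frac{97650}{23} \left(- \frac{1}{208880}\right) = - \frac{229588}{232947} - \frac{1395}{68632} = - \frac{16082044681}{15987618504}$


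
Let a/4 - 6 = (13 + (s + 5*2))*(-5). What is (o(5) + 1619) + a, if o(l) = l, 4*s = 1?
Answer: 1183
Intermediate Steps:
s = ¼ (s = (¼)*1 = ¼ ≈ 0.25000)
a = -441 (a = 24 + 4*((13 + (¼ + 5*2))*(-5)) = 24 + 4*((13 + (¼ + 10))*(-5)) = 24 + 4*((13 + 41/4)*(-5)) = 24 + 4*((93/4)*(-5)) = 24 + 4*(-465/4) = 24 - 465 = -441)
(o(5) + 1619) + a = (5 + 1619) - 441 = 1624 - 441 = 1183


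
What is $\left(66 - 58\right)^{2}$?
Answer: $64$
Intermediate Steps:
$\left(66 - 58\right)^{2} = 8^{2} = 64$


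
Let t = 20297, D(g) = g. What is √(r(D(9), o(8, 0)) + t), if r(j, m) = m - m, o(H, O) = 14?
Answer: √20297 ≈ 142.47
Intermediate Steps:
r(j, m) = 0
√(r(D(9), o(8, 0)) + t) = √(0 + 20297) = √20297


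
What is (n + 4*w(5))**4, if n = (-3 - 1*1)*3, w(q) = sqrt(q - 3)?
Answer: 49408 - 33792*sqrt(2) ≈ 1618.9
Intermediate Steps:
w(q) = sqrt(-3 + q)
n = -12 (n = (-3 - 1)*3 = -4*3 = -12)
(n + 4*w(5))**4 = (-12 + 4*sqrt(-3 + 5))**4 = (-12 + 4*sqrt(2))**4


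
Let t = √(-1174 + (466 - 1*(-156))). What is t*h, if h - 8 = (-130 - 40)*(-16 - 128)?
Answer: 48976*I*√138 ≈ 5.7534e+5*I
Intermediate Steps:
t = 2*I*√138 (t = √(-1174 + (466 + 156)) = √(-1174 + 622) = √(-552) = 2*I*√138 ≈ 23.495*I)
h = 24488 (h = 8 + (-130 - 40)*(-16 - 128) = 8 - 170*(-144) = 8 + 24480 = 24488)
t*h = (2*I*√138)*24488 = 48976*I*√138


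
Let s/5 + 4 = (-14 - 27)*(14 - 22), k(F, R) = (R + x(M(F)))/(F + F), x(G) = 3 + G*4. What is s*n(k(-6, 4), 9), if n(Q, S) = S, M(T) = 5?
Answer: 14580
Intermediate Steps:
x(G) = 3 + 4*G
k(F, R) = (23 + R)/(2*F) (k(F, R) = (R + (3 + 4*5))/(F + F) = (R + (3 + 20))/((2*F)) = (R + 23)*(1/(2*F)) = (23 + R)*(1/(2*F)) = (23 + R)/(2*F))
s = 1620 (s = -20 + 5*((-14 - 27)*(14 - 22)) = -20 + 5*(-41*(-8)) = -20 + 5*328 = -20 + 1640 = 1620)
s*n(k(-6, 4), 9) = 1620*9 = 14580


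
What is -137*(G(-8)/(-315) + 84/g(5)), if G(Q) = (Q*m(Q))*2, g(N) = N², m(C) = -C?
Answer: -812684/1575 ≈ -515.99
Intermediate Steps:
G(Q) = -2*Q² (G(Q) = (Q*(-Q))*2 = -Q²*2 = -2*Q²)
-137*(G(-8)/(-315) + 84/g(5)) = -137*(-2*(-8)²/(-315) + 84/(5²)) = -137*(-2*64*(-1/315) + 84/25) = -137*(-128*(-1/315) + 84*(1/25)) = -137*(128/315 + 84/25) = -137*5932/1575 = -812684/1575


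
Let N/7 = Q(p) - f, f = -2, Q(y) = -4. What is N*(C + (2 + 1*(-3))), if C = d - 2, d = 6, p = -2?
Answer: -42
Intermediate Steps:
N = -14 (N = 7*(-4 - 1*(-2)) = 7*(-4 + 2) = 7*(-2) = -14)
C = 4 (C = 6 - 2 = 4)
N*(C + (2 + 1*(-3))) = -14*(4 + (2 + 1*(-3))) = -14*(4 + (2 - 3)) = -14*(4 - 1) = -14*3 = -42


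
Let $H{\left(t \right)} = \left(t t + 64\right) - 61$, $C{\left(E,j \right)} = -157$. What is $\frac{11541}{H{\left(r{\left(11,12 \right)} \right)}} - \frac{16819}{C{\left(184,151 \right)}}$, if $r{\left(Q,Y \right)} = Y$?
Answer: $\frac{1428110}{7693} \approx 185.64$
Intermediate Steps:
$H{\left(t \right)} = 3 + t^{2}$ ($H{\left(t \right)} = \left(t^{2} + 64\right) - 61 = \left(64 + t^{2}\right) - 61 = 3 + t^{2}$)
$\frac{11541}{H{\left(r{\left(11,12 \right)} \right)}} - \frac{16819}{C{\left(184,151 \right)}} = \frac{11541}{3 + 12^{2}} - \frac{16819}{-157} = \frac{11541}{3 + 144} - - \frac{16819}{157} = \frac{11541}{147} + \frac{16819}{157} = 11541 \cdot \frac{1}{147} + \frac{16819}{157} = \frac{3847}{49} + \frac{16819}{157} = \frac{1428110}{7693}$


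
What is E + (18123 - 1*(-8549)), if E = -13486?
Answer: 13186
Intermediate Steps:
E + (18123 - 1*(-8549)) = -13486 + (18123 - 1*(-8549)) = -13486 + (18123 + 8549) = -13486 + 26672 = 13186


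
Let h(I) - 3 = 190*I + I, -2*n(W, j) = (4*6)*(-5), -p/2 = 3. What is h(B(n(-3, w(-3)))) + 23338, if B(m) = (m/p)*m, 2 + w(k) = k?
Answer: -91259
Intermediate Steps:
p = -6 (p = -2*3 = -6)
w(k) = -2 + k
n(W, j) = 60 (n(W, j) = -4*6*(-5)/2 = -12*(-5) = -1/2*(-120) = 60)
B(m) = -m**2/6 (B(m) = (m/(-6))*m = (m*(-1/6))*m = (-m/6)*m = -m**2/6)
h(I) = 3 + 191*I (h(I) = 3 + (190*I + I) = 3 + 191*I)
h(B(n(-3, w(-3)))) + 23338 = (3 + 191*(-1/6*60**2)) + 23338 = (3 + 191*(-1/6*3600)) + 23338 = (3 + 191*(-600)) + 23338 = (3 - 114600) + 23338 = -114597 + 23338 = -91259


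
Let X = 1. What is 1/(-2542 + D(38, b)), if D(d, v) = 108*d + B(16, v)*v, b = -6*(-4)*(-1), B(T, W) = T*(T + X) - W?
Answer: -1/5542 ≈ -0.00018044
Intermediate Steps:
B(T, W) = -W + T*(1 + T) (B(T, W) = T*(T + 1) - W = T*(1 + T) - W = -W + T*(1 + T))
b = -24 (b = 24*(-1) = -24)
D(d, v) = 108*d + v*(272 - v) (D(d, v) = 108*d + (16 + 16**2 - v)*v = 108*d + (16 + 256 - v)*v = 108*d + (272 - v)*v = 108*d + v*(272 - v))
1/(-2542 + D(38, b)) = 1/(-2542 + (108*38 - 1*(-24)*(-272 - 24))) = 1/(-2542 + (4104 - 1*(-24)*(-296))) = 1/(-2542 + (4104 - 7104)) = 1/(-2542 - 3000) = 1/(-5542) = -1/5542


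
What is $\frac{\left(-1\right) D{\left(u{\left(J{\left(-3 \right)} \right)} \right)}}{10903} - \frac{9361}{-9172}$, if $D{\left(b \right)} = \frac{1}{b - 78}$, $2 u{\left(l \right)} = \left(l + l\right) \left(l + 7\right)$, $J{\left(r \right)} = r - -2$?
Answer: $\frac{535831234}{525012159} \approx 1.0206$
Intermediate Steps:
$J{\left(r \right)} = 2 + r$ ($J{\left(r \right)} = r + 2 = 2 + r$)
$u{\left(l \right)} = l \left(7 + l\right)$ ($u{\left(l \right)} = \frac{\left(l + l\right) \left(l + 7\right)}{2} = \frac{2 l \left(7 + l\right)}{2} = l \left(7 + l\right)$)
$D{\left(b \right)} = \frac{1}{-78 + b}$
$\frac{\left(-1\right) D{\left(u{\left(J{\left(-3 \right)} \right)} \right)}}{10903} - \frac{9361}{-9172} = \frac{\left(-1\right) \frac{1}{-78 + \left(2 - 3\right) \left(7 + \left(2 - 3\right)\right)}}{10903} - \frac{9361}{-9172} = - \frac{1}{-78 - \left(7 - 1\right)} \frac{1}{10903} - - \frac{9361}{9172} = - \frac{1}{-78 - 6} \cdot \frac{1}{10903} + \frac{9361}{9172} = - \frac{1}{-84} \cdot \frac{1}{10903} + \frac{9361}{9172} = \left(-1\right) \left(- \frac{1}{84}\right) \frac{1}{10903} + \frac{9361}{9172} = \frac{1}{84} \cdot \frac{1}{10903} + \frac{9361}{9172} = \frac{1}{915852} + \frac{9361}{9172} = \frac{535831234}{525012159}$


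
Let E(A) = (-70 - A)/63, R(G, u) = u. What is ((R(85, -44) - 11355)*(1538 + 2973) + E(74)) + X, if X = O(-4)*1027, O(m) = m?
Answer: -359974995/7 ≈ -5.1425e+7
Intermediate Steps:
E(A) = -10/9 - A/63 (E(A) = (-70 - A)*(1/63) = -10/9 - A/63)
X = -4108 (X = -4*1027 = -4108)
((R(85, -44) - 11355)*(1538 + 2973) + E(74)) + X = ((-44 - 11355)*(1538 + 2973) + (-10/9 - 1/63*74)) - 4108 = (-11399*4511 + (-10/9 - 74/63)) - 4108 = (-51420889 - 16/7) - 4108 = -359946239/7 - 4108 = -359974995/7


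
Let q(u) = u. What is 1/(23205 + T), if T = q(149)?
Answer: 1/23354 ≈ 4.2819e-5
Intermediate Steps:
T = 149
1/(23205 + T) = 1/(23205 + 149) = 1/23354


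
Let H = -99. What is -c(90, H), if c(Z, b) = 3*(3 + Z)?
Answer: -279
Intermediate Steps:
c(Z, b) = 9 + 3*Z
-c(90, H) = -(9 + 3*90) = -(9 + 270) = -1*279 = -279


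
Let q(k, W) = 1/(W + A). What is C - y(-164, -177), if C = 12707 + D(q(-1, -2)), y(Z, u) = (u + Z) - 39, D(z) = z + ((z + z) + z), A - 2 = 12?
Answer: 39262/3 ≈ 13087.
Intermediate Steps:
A = 14 (A = 2 + 12 = 14)
q(k, W) = 1/(14 + W) (q(k, W) = 1/(W + 14) = 1/(14 + W))
D(z) = 4*z (D(z) = z + (2*z + z) = z + 3*z = 4*z)
y(Z, u) = -39 + Z + u (y(Z, u) = (Z + u) - 39 = -39 + Z + u)
C = 38122/3 (C = 12707 + 4/(14 - 2) = 12707 + 4/12 = 12707 + 4*(1/12) = 12707 + 1/3 = 38122/3 ≈ 12707.)
C - y(-164, -177) = 38122/3 - (-39 - 164 - 177) = 38122/3 - 1*(-380) = 38122/3 + 380 = 39262/3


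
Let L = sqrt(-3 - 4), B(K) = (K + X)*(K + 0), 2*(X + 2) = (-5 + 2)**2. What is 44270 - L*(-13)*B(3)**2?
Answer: 44270 + 14157*I*sqrt(7)/4 ≈ 44270.0 + 9364.0*I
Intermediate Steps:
X = 5/2 (X = -2 + (-5 + 2)**2/2 = -2 + (1/2)*(-3)**2 = -2 + (1/2)*9 = -2 + 9/2 = 5/2 ≈ 2.5000)
B(K) = K*(5/2 + K) (B(K) = (K + 5/2)*(K + 0) = (5/2 + K)*K = K*(5/2 + K))
L = I*sqrt(7) (L = sqrt(-7) = I*sqrt(7) ≈ 2.6458*I)
44270 - L*(-13)*B(3)**2 = 44270 - (I*sqrt(7))*(-13)*((1/2)*3*(5 + 2*3))**2 = 44270 - (-13*I*sqrt(7))*((1/2)*3*(5 + 6))**2 = 44270 - (-13*I*sqrt(7))*((1/2)*3*11)**2 = 44270 - (-13*I*sqrt(7))*(33/2)**2 = 44270 - (-13*I*sqrt(7))*1089/4 = 44270 - (-14157)*I*sqrt(7)/4 = 44270 + 14157*I*sqrt(7)/4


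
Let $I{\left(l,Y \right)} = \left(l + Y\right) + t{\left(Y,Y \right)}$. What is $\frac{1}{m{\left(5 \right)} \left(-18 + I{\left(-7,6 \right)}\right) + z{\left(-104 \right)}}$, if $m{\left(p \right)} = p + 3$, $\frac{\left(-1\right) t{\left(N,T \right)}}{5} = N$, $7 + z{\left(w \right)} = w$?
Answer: $- \frac{1}{503} \approx -0.0019881$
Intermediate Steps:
$z{\left(w \right)} = -7 + w$
$t{\left(N,T \right)} = - 5 N$
$m{\left(p \right)} = 3 + p$
$I{\left(l,Y \right)} = l - 4 Y$ ($I{\left(l,Y \right)} = \left(l + Y\right) - 5 Y = \left(Y + l\right) - 5 Y = l - 4 Y$)
$\frac{1}{m{\left(5 \right)} \left(-18 + I{\left(-7,6 \right)}\right) + z{\left(-104 \right)}} = \frac{1}{\left(3 + 5\right) \left(-18 - 31\right) - 111} = \frac{1}{8 \left(-18 - 31\right) - 111} = \frac{1}{8 \left(-49\right) - 111} = \frac{1}{-392 - 111} = \frac{1}{-503} = - \frac{1}{503}$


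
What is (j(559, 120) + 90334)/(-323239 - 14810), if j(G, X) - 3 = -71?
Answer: -90266/338049 ≈ -0.26702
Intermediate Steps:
j(G, X) = -68 (j(G, X) = 3 - 71 = -68)
(j(559, 120) + 90334)/(-323239 - 14810) = (-68 + 90334)/(-323239 - 14810) = 90266/(-338049) = 90266*(-1/338049) = -90266/338049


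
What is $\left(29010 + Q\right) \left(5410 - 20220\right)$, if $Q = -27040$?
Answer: $-29175700$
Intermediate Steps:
$\left(29010 + Q\right) \left(5410 - 20220\right) = \left(29010 - 27040\right) \left(5410 - 20220\right) = 1970 \left(-14810\right) = -29175700$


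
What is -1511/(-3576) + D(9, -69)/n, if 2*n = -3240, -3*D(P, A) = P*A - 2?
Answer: 426301/1448280 ≈ 0.29435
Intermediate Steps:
D(P, A) = ⅔ - A*P/3 (D(P, A) = -(P*A - 2)/3 = -(A*P - 2)/3 = -(-2 + A*P)/3 = ⅔ - A*P/3)
n = -1620 (n = (½)*(-3240) = -1620)
-1511/(-3576) + D(9, -69)/n = -1511/(-3576) + (⅔ - ⅓*(-69)*9)/(-1620) = -1511*(-1/3576) + (⅔ + 207)*(-1/1620) = 1511/3576 + (623/3)*(-1/1620) = 1511/3576 - 623/4860 = 426301/1448280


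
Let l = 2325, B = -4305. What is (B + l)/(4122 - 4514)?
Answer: 495/98 ≈ 5.0510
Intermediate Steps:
(B + l)/(4122 - 4514) = (-4305 + 2325)/(4122 - 4514) = -1980/(-392) = -1980*(-1/392) = 495/98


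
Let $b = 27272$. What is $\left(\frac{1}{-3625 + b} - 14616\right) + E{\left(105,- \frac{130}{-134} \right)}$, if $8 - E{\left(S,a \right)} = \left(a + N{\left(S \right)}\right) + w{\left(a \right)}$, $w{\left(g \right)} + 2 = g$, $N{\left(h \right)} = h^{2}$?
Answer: $- \frac{40611523262}{1584349} \approx -25633.0$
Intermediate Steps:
$w{\left(g \right)} = -2 + g$
$E{\left(S,a \right)} = 10 - S^{2} - 2 a$ ($E{\left(S,a \right)} = 8 - \left(\left(a + S^{2}\right) + \left(-2 + a\right)\right) = 8 - \left(-2 + S^{2} + 2 a\right) = 10 - S^{2} - 2 a$)
$\left(\frac{1}{-3625 + b} - 14616\right) + E{\left(105,- \frac{130}{-134} \right)} = \left(\frac{1}{-3625 + 27272} - 14616\right) - \left(11015 + 2 \left(-130\right) \frac{1}{-134}\right) = \left(\frac{1}{23647} - 14616\right) - \left(11015 + 2 \left(-130\right) \left(- \frac{1}{134}\right)\right) = \left(\frac{1}{23647} - 14616\right) - \frac{738135}{67} = - \frac{345624551}{23647} - \frac{738135}{67} = - \frac{40611523262}{1584349}$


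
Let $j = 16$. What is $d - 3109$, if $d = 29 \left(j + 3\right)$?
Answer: $-2558$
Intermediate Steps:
$d = 551$ ($d = 29 \left(16 + 3\right) = 29 \cdot 19 = 551$)
$d - 3109 = 551 - 3109 = -2558$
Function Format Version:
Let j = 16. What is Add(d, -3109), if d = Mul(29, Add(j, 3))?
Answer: -2558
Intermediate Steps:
d = 551 (d = Mul(29, Add(16, 3)) = Mul(29, 19) = 551)
Add(d, -3109) = Add(551, -3109) = -2558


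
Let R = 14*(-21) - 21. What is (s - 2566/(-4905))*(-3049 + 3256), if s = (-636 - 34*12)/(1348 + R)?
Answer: -56813266/562985 ≈ -100.91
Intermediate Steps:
R = -315 (R = -294 - 21 = -315)
s = -1044/1033 (s = (-636 - 34*12)/(1348 - 315) = (-636 - 408)/1033 = -1044*1/1033 = -1044/1033 ≈ -1.0106)
(s - 2566/(-4905))*(-3049 + 3256) = (-1044/1033 - 2566/(-4905))*(-3049 + 3256) = (-1044/1033 - 2566*(-1/4905))*207 = (-1044/1033 + 2566/4905)*207 = -2470142/5066865*207 = -56813266/562985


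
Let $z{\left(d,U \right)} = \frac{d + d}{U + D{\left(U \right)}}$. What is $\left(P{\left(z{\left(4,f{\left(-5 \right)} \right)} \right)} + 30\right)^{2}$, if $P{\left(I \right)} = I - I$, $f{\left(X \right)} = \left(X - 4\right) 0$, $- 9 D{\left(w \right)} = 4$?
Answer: $900$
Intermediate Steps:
$D{\left(w \right)} = - \frac{4}{9}$ ($D{\left(w \right)} = \left(- \frac{1}{9}\right) 4 = - \frac{4}{9}$)
$f{\left(X \right)} = 0$ ($f{\left(X \right)} = \left(-4 + X\right) 0 = 0$)
$z{\left(d,U \right)} = \frac{2 d}{- \frac{4}{9} + U}$ ($z{\left(d,U \right)} = \frac{d + d}{U - \frac{4}{9}} = \frac{2 d}{- \frac{4}{9} + U}$)
$P{\left(I \right)} = 0$
$\left(P{\left(z{\left(4,f{\left(-5 \right)} \right)} \right)} + 30\right)^{2} = \left(0 + 30\right)^{2} = 30^{2} = 900$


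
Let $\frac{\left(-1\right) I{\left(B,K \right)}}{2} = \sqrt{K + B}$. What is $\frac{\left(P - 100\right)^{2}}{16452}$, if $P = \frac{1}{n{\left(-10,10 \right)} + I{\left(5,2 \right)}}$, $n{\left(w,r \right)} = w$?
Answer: $\frac{203063}{333153} - \frac{3605 \sqrt{7}}{10660896} \approx 0.60862$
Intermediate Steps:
$I{\left(B,K \right)} = - 2 \sqrt{B + K}$ ($I{\left(B,K \right)} = - 2 \sqrt{K + B} = - 2 \sqrt{B + K}$)
$P = \frac{1}{-10 - 2 \sqrt{7}}$ ($P = \frac{1}{-10 - 2 \sqrt{5 + 2}} = \frac{1}{-10 - 2 \sqrt{7}} \approx -0.065396$)
$\frac{\left(P - 100\right)^{2}}{16452} = \frac{\left(\left(- \frac{5}{36} + \frac{\sqrt{7}}{36}\right) - 100\right)^{2}}{16452} = \left(- \frac{3605}{36} + \frac{\sqrt{7}}{36}\right)^{2} \cdot \frac{1}{16452} = \frac{\left(- \frac{3605}{36} + \frac{\sqrt{7}}{36}\right)^{2}}{16452}$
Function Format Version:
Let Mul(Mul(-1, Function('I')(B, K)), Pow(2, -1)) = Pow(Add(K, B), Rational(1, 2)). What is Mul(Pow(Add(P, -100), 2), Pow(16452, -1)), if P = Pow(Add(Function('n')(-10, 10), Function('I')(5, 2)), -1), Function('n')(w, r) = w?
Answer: Add(Rational(203063, 333153), Mul(Rational(-3605, 10660896), Pow(7, Rational(1, 2)))) ≈ 0.60862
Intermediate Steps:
Function('I')(B, K) = Mul(-2, Pow(Add(B, K), Rational(1, 2))) (Function('I')(B, K) = Mul(-2, Pow(Add(K, B), Rational(1, 2))) = Mul(-2, Pow(Add(B, K), Rational(1, 2))))
P = Pow(Add(-10, Mul(-2, Pow(7, Rational(1, 2)))), -1) (P = Pow(Add(-10, Mul(-2, Pow(Add(5, 2), Rational(1, 2)))), -1) = Pow(Add(-10, Mul(-2, Pow(7, Rational(1, 2)))), -1) ≈ -0.065396)
Mul(Pow(Add(P, -100), 2), Pow(16452, -1)) = Mul(Pow(Add(Add(Rational(-5, 36), Mul(Rational(1, 36), Pow(7, Rational(1, 2)))), -100), 2), Pow(16452, -1)) = Mul(Pow(Add(Rational(-3605, 36), Mul(Rational(1, 36), Pow(7, Rational(1, 2)))), 2), Rational(1, 16452)) = Mul(Rational(1, 16452), Pow(Add(Rational(-3605, 36), Mul(Rational(1, 36), Pow(7, Rational(1, 2)))), 2))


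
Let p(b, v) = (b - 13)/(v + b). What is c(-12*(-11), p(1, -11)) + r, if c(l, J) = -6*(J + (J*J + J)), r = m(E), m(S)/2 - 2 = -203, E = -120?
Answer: -10626/25 ≈ -425.04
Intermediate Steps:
m(S) = -402 (m(S) = 4 + 2*(-203) = 4 - 406 = -402)
p(b, v) = (-13 + b)/(b + v)
r = -402
c(l, J) = -12*J - 6*J² (c(l, J) = -6*(J + (J² + J)) = -6*(J + (J + J²)) = -6*(J² + 2*J) = -12*J - 6*J²)
c(-12*(-11), p(1, -11)) + r = -6*(-13 + 1)/(1 - 11)*(2 + (-13 + 1)/(1 - 11)) - 402 = -6*-12/(-10)*(2 - 12/(-10)) - 402 = -6*(-⅒*(-12))*(2 - ⅒*(-12)) - 402 = -6*6/5*(2 + 6/5) - 402 = -6*6/5*16/5 - 402 = -576/25 - 402 = -10626/25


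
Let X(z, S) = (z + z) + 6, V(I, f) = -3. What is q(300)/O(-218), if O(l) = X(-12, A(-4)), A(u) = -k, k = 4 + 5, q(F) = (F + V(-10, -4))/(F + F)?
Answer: -11/400 ≈ -0.027500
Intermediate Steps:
q(F) = (-3 + F)/(2*F) (q(F) = (F - 3)/(F + F) = (-3 + F)/((2*F)) = (-3 + F)*(1/(2*F)) = (-3 + F)/(2*F))
k = 9
A(u) = -9 (A(u) = -1*9 = -9)
X(z, S) = 6 + 2*z (X(z, S) = 2*z + 6 = 6 + 2*z)
O(l) = -18 (O(l) = 6 + 2*(-12) = 6 - 24 = -18)
q(300)/O(-218) = ((1/2)*(-3 + 300)/300)/(-18) = ((1/2)*(1/300)*297)*(-1/18) = (99/200)*(-1/18) = -11/400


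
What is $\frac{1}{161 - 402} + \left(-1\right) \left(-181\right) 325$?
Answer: $\frac{14176824}{241} \approx 58825.0$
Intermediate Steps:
$\frac{1}{161 - 402} + \left(-1\right) \left(-181\right) 325 = \frac{1}{-241} + 181 \cdot 325 = - \frac{1}{241} + 58825 = \frac{14176824}{241}$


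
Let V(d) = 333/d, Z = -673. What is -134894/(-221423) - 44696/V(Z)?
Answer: 180014570278/1992807 ≈ 90332.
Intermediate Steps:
-134894/(-221423) - 44696/V(Z) = -134894/(-221423) - 44696/(333/(-673)) = -134894*(-1/221423) - 44696/(333*(-1/673)) = 134894/221423 - 44696/(-333/673) = 134894/221423 - 44696*(-673/333) = 134894/221423 + 812984/9 = 180014570278/1992807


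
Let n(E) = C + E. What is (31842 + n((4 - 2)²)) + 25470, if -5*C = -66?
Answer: 286646/5 ≈ 57329.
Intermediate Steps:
C = 66/5 (C = -⅕*(-66) = 66/5 ≈ 13.200)
n(E) = 66/5 + E
(31842 + n((4 - 2)²)) + 25470 = (31842 + (66/5 + (4 - 2)²)) + 25470 = (31842 + (66/5 + 2²)) + 25470 = (31842 + (66/5 + 4)) + 25470 = (31842 + 86/5) + 25470 = 159296/5 + 25470 = 286646/5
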